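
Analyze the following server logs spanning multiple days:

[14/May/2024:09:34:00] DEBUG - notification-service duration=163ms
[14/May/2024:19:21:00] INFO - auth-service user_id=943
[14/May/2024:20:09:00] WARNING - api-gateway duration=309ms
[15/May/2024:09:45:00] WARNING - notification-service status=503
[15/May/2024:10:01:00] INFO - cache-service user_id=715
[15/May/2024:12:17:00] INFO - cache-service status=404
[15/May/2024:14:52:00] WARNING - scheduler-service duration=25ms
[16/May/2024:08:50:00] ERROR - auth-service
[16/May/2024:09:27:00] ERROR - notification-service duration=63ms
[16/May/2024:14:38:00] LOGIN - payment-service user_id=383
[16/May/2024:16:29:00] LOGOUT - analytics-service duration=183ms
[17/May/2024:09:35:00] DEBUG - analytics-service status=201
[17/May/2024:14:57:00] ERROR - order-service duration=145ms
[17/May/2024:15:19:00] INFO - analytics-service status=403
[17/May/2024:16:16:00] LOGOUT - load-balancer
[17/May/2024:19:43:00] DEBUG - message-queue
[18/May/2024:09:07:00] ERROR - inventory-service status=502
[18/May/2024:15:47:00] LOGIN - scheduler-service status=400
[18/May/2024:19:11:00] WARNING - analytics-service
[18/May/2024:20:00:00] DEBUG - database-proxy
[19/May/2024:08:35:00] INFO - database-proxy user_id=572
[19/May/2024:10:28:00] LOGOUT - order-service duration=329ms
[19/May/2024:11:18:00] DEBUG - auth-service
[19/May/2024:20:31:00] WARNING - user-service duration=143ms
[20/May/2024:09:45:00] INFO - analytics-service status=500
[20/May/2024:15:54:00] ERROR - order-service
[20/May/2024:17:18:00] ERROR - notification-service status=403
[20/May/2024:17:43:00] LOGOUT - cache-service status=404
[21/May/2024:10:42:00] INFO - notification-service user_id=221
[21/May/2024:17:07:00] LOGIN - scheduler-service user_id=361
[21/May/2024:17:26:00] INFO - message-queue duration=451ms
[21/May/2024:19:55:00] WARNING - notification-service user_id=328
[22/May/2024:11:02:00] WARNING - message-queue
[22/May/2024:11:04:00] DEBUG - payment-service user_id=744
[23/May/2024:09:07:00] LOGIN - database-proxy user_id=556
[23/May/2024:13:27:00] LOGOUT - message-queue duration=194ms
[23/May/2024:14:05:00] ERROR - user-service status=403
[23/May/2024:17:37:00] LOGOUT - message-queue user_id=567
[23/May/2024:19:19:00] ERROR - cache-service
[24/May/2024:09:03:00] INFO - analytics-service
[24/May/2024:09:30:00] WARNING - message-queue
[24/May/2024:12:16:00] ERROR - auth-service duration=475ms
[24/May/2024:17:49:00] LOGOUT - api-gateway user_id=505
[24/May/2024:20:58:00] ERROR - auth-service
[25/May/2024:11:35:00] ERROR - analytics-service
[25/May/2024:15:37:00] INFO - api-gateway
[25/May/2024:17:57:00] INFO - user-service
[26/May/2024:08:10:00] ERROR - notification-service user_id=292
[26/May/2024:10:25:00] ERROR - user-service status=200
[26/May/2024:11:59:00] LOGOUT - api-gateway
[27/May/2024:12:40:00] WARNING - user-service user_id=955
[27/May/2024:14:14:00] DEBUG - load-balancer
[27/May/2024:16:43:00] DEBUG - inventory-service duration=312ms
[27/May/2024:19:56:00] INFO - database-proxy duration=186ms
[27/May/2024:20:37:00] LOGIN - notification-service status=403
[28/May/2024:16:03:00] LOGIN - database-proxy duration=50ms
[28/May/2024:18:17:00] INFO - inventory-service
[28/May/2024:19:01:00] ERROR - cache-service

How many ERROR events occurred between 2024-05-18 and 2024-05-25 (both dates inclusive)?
8

To filter by date range:

1. Date range: 2024-05-18 through 2024-05-25, both dates inclusive
2. Filter for ERROR events whose date falls in this range
3. Count matching events: 8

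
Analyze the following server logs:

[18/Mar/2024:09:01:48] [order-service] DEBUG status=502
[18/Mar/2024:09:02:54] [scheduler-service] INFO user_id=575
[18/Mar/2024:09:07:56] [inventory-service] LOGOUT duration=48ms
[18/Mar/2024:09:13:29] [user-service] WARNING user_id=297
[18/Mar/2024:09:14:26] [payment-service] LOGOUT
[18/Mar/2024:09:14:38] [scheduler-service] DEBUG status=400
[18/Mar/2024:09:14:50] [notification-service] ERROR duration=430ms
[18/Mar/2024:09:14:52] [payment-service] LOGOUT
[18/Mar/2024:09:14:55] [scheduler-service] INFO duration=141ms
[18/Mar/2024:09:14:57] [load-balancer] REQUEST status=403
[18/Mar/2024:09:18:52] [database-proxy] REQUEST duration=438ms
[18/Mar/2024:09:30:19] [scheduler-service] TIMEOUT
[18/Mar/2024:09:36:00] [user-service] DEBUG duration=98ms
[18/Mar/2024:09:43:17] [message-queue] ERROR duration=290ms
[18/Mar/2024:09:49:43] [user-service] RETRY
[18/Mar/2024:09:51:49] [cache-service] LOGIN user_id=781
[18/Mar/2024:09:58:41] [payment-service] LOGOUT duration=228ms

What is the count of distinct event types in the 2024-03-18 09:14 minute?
5

To count unique event types:

1. Filter events in the minute starting at 2024-03-18 09:14
2. Extract event types from matching entries
3. Count unique types: 5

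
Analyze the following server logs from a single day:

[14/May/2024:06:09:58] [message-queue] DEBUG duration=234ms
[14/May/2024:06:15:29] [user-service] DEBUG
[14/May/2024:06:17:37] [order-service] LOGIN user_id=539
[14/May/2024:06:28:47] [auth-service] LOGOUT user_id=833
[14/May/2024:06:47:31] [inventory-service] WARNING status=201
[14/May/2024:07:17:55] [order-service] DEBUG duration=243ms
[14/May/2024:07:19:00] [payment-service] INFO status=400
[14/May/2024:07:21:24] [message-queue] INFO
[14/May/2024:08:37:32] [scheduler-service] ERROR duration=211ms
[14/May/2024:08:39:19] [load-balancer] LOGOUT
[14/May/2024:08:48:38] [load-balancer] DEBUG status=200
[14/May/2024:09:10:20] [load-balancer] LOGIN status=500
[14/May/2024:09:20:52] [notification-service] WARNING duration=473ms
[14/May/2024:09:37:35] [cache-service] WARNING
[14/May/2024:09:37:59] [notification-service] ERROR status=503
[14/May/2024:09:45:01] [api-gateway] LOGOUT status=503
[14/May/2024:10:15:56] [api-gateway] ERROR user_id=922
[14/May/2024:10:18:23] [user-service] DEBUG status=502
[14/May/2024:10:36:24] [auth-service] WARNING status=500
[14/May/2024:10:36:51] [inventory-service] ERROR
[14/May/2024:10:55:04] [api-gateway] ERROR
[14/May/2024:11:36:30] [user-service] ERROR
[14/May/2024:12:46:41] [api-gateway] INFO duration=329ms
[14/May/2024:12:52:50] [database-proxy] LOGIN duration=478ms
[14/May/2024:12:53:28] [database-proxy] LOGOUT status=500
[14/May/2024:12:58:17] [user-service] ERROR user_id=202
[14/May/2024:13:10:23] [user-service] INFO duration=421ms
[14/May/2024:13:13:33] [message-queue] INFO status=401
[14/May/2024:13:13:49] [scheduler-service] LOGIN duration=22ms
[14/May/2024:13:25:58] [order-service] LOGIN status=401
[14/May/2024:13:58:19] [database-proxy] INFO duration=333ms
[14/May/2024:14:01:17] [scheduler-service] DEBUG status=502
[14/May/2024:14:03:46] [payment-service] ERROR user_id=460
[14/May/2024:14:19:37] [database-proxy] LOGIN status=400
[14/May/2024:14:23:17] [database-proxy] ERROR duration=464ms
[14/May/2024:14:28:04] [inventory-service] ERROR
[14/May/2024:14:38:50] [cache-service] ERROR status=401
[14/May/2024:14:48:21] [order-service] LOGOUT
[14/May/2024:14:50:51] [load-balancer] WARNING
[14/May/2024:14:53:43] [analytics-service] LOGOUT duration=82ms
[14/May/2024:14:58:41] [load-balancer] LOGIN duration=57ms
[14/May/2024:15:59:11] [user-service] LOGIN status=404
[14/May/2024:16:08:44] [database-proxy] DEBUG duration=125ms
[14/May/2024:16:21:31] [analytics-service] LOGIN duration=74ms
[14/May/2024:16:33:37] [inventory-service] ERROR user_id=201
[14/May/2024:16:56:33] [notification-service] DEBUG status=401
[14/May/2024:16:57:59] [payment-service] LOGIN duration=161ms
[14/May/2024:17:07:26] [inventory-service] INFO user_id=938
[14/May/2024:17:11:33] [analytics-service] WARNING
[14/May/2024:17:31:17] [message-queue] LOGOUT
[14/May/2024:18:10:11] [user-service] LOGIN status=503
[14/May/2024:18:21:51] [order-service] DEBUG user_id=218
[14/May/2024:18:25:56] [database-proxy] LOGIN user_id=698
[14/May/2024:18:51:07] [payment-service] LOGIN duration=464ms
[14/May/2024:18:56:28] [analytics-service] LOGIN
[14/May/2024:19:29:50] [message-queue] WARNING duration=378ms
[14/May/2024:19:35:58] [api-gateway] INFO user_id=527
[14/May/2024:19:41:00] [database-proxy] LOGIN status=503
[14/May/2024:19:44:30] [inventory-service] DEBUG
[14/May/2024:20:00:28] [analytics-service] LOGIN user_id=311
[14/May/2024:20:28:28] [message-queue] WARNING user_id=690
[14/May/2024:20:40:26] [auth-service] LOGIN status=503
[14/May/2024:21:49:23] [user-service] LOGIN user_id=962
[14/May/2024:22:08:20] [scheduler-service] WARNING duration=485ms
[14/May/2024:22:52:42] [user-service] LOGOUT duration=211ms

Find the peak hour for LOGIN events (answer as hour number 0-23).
18

To find the peak hour:

1. Group all LOGIN events by hour
2. Count events in each hour
3. Find hour with maximum count
4. Peak hour: 18 (with 4 events)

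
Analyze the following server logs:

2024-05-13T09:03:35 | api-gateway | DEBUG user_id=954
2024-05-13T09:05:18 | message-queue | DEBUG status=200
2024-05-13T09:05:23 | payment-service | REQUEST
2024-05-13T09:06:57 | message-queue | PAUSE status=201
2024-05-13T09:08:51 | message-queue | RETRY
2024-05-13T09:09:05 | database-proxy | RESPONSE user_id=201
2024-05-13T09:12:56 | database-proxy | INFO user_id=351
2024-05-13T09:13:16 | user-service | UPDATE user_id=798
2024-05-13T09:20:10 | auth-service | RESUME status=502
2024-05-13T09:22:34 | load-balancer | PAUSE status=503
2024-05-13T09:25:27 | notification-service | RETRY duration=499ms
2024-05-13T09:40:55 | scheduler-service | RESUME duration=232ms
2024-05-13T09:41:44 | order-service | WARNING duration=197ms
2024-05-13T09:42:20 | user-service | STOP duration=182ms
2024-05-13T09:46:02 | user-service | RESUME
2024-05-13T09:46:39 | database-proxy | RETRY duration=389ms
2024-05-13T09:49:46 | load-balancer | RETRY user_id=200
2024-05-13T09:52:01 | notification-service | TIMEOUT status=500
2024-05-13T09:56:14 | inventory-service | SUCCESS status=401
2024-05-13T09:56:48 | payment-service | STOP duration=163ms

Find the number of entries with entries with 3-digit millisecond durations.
6

To find matching entries:

1. Pattern to match: entries with 3-digit millisecond durations
2. Scan each log entry for the pattern
3. Count matches: 6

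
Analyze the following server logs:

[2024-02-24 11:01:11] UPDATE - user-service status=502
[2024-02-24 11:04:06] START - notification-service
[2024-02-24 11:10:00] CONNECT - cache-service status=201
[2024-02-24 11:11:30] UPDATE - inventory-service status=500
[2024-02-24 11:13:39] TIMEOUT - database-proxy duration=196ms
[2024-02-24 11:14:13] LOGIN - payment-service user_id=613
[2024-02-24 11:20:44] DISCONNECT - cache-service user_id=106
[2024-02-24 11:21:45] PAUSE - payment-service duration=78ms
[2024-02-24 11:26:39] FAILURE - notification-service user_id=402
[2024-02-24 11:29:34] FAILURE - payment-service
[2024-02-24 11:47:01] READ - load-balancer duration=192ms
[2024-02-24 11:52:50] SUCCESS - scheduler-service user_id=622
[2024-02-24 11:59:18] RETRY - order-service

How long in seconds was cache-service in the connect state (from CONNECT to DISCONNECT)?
644

To calculate state duration:

1. Find CONNECT event for cache-service: 2024-02-24 11:10:00
2. Find DISCONNECT event for cache-service: 2024-02-24 11:20:44
3. Calculate duration: 2024-02-24 11:20:44 - 2024-02-24 11:10:00 = 644 seconds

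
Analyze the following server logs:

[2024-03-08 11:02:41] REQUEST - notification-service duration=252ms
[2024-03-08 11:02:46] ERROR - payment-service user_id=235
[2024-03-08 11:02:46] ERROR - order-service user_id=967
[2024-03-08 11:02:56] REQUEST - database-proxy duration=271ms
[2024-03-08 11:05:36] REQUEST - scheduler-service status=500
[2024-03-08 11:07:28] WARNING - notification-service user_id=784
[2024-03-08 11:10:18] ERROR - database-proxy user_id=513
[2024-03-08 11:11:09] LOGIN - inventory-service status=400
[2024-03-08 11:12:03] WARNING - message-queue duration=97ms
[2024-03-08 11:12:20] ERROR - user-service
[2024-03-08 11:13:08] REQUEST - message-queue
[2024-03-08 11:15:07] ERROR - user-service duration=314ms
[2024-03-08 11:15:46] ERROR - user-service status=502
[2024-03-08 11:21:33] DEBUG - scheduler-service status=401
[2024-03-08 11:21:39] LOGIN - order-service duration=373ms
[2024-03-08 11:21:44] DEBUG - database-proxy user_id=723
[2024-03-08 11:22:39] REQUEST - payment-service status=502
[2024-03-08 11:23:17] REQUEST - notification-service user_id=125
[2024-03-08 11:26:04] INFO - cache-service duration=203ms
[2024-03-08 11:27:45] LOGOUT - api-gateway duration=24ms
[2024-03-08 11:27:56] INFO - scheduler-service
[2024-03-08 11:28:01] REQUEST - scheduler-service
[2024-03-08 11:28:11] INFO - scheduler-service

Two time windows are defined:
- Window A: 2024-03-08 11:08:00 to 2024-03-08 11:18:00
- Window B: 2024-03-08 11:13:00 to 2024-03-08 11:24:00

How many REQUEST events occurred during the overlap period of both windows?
1

To find overlap events:

1. Window A: 2024-03-08 11:08:00 to 2024-03-08 11:18:00
2. Window B: 2024-03-08 11:13:00 to 2024-03-08 11:24:00
3. Overlap period: 2024-03-08 11:13:00 to 2024-03-08 11:18:00
4. Count REQUEST events in overlap: 1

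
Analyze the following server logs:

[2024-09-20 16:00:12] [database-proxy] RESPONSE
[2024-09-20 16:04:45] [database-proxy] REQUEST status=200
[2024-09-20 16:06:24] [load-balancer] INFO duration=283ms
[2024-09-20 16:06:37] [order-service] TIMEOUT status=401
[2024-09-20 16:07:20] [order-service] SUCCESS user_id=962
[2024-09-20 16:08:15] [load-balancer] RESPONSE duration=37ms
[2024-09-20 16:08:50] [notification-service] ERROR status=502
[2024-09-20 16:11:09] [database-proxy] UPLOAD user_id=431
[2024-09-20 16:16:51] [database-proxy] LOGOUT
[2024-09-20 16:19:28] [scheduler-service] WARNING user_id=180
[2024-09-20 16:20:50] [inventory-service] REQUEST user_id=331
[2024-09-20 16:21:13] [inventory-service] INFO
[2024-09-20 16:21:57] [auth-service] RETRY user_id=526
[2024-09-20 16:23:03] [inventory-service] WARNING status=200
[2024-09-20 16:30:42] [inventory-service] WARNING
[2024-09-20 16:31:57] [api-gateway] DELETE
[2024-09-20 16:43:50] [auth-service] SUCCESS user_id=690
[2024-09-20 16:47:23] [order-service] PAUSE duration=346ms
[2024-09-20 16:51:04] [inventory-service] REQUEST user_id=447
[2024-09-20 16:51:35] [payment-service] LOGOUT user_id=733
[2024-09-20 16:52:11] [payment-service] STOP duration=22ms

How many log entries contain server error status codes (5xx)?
1

To find matching entries:

1. Pattern to match: server error status codes (5xx)
2. Scan each log entry for the pattern
3. Count matches: 1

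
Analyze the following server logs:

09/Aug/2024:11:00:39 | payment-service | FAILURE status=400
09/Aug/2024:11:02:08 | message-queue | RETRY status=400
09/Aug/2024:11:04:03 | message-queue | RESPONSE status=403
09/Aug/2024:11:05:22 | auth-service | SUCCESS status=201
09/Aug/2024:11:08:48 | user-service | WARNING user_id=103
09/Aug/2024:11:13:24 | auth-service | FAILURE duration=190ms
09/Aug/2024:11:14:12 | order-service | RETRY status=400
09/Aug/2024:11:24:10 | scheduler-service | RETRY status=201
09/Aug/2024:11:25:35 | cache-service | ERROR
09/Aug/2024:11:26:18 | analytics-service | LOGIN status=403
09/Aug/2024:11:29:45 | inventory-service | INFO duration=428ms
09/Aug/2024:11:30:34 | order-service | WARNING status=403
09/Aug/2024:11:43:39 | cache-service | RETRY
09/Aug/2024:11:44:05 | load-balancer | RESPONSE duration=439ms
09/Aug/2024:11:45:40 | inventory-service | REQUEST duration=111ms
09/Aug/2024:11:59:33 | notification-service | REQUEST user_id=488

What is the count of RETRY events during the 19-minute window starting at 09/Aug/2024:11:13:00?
2

To count events in the time window:

1. Window boundaries: 09/Aug/2024:11:13:00 to 09/Aug/2024:11:32:00
2. Filter for RETRY events within this window
3. Count matching events: 2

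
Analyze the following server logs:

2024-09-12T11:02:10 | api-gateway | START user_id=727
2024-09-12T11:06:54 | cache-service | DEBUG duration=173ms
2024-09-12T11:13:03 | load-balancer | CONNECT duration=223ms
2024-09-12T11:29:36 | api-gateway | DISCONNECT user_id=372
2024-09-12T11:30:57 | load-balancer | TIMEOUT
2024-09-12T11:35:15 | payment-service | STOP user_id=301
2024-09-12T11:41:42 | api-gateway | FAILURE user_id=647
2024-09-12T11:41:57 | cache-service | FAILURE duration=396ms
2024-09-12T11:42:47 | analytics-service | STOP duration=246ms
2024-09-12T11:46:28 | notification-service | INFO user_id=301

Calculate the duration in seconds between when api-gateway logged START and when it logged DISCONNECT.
1646

To find the time between events:

1. Locate the first START event for api-gateway: 2024-09-12T11:02:10
2. Locate the first DISCONNECT event for api-gateway: 2024-09-12T11:29:36
3. Calculate the difference: 2024-09-12T11:29:36 - 2024-09-12T11:02:10 = 1646 seconds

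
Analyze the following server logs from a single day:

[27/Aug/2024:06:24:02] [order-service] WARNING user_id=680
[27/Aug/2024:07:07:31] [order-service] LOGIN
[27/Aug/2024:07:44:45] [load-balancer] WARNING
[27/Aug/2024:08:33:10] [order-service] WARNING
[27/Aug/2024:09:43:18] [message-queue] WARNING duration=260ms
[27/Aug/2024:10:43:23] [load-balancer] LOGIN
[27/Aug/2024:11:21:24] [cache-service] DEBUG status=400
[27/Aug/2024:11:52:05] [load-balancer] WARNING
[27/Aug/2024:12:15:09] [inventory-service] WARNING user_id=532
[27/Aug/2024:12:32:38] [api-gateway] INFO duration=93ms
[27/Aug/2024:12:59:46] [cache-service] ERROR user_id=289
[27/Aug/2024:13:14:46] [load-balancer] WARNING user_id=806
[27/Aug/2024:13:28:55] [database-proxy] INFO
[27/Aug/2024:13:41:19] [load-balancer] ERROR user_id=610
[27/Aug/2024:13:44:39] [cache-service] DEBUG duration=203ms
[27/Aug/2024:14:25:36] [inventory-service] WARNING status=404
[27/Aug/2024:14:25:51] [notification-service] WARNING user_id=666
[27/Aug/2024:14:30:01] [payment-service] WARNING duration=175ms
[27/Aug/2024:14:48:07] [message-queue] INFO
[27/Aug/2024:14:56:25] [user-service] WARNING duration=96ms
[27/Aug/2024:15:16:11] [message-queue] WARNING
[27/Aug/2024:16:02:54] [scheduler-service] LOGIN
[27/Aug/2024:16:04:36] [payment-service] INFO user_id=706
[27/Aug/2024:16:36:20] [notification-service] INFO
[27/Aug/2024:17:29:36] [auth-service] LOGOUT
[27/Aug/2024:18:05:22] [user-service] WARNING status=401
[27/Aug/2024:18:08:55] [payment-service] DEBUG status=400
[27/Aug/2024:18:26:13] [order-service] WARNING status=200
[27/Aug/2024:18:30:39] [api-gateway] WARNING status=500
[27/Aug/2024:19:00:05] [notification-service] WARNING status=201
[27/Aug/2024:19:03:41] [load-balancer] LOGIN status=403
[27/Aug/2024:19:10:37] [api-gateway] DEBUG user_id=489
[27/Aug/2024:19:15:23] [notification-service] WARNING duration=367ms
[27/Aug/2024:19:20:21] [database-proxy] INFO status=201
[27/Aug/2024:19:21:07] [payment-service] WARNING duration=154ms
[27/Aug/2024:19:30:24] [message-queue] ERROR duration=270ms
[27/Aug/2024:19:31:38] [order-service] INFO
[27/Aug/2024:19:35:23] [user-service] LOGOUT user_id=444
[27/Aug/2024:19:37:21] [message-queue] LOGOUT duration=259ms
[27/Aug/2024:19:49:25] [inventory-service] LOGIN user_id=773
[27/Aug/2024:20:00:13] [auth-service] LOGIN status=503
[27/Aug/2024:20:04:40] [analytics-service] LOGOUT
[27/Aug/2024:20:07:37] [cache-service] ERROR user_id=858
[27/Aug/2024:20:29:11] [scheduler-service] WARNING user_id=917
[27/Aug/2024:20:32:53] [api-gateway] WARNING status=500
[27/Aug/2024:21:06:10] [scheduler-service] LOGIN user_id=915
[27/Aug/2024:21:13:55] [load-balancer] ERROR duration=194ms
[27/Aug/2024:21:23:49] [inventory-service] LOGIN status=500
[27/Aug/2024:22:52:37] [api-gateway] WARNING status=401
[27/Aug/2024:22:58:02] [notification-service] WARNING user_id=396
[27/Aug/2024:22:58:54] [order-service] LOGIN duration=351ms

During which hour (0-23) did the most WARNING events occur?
14

To find the peak hour:

1. Group all WARNING events by hour
2. Count events in each hour
3. Find hour with maximum count
4. Peak hour: 14 (with 4 events)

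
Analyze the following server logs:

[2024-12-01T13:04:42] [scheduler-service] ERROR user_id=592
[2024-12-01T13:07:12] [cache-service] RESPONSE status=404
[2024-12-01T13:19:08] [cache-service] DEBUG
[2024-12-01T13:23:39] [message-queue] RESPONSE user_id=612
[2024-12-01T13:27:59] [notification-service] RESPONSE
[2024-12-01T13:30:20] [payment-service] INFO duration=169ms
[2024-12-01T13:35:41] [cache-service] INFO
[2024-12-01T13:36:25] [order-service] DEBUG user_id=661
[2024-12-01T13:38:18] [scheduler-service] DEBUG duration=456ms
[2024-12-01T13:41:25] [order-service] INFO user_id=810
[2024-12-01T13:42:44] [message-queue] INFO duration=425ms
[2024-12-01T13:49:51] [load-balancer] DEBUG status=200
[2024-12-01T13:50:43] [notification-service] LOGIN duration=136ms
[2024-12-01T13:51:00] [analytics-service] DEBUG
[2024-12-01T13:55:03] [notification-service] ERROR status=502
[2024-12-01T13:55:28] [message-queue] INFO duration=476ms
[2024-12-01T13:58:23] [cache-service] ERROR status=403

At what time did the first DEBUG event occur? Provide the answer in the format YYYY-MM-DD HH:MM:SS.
2024-12-01 13:19:08

To find the first event:

1. Filter for all DEBUG events
2. Sort by timestamp
3. Select the first one
4. Timestamp: 2024-12-01 13:19:08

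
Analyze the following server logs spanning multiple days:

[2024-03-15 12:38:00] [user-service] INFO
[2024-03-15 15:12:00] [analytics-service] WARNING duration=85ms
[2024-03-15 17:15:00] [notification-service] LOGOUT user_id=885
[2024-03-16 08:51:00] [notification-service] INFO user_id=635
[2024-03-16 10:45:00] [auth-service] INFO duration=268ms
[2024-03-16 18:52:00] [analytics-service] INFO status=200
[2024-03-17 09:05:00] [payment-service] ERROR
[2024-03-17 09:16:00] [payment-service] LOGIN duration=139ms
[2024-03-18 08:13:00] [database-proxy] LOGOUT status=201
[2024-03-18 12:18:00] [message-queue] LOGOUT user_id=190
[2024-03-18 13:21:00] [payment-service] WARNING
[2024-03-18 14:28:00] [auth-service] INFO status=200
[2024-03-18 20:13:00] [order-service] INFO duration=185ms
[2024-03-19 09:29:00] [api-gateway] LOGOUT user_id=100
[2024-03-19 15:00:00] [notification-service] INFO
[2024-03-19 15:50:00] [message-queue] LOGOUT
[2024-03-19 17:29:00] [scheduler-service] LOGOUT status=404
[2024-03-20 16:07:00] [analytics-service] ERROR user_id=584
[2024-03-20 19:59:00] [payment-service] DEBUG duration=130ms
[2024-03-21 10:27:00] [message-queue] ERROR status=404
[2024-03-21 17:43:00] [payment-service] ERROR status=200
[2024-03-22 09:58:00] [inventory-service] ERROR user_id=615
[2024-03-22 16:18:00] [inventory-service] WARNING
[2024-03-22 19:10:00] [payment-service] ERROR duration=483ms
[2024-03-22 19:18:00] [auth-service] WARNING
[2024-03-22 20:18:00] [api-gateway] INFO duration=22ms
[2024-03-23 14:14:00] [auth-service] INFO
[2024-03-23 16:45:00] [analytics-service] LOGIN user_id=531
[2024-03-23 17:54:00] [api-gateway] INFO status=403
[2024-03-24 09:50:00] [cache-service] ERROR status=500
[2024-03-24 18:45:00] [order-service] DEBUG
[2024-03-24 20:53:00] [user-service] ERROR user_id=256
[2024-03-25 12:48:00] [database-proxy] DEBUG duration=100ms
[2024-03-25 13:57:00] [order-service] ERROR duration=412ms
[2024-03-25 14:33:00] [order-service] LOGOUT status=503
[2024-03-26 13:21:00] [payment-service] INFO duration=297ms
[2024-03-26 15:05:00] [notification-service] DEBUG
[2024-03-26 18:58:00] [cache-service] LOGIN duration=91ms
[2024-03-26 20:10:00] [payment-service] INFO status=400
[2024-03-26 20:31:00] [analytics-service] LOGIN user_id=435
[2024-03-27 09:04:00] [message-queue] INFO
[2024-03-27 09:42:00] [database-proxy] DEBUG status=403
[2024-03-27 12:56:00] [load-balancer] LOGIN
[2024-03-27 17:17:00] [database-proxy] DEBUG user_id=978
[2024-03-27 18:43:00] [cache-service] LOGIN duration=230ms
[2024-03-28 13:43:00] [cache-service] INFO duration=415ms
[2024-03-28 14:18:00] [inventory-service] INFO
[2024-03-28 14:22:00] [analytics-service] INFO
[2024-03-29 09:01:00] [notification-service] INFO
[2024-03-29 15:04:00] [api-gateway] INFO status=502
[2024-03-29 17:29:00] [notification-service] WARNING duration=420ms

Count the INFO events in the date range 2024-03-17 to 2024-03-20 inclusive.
3

To filter by date range:

1. Date range: 2024-03-17 through 2024-03-20, both dates inclusive
2. Filter for INFO events whose date falls in this range
3. Count matching events: 3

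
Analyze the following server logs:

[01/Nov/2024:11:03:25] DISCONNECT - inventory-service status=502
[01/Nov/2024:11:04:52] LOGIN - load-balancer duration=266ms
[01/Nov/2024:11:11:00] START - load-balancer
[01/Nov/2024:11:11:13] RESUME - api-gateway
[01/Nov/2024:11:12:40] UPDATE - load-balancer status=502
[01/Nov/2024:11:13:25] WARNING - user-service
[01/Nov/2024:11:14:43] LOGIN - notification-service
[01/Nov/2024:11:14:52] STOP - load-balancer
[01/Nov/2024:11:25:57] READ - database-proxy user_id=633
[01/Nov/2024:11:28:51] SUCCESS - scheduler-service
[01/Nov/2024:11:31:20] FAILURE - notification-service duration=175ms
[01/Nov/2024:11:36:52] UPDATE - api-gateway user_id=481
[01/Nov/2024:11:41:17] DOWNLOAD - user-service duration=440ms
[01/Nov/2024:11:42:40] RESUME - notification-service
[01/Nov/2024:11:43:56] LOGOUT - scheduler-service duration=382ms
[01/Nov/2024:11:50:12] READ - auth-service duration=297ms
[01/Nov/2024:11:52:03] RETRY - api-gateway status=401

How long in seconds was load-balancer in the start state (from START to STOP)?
232

To calculate state duration:

1. Find START event for load-balancer: 01/Nov/2024:11:11:00
2. Find STOP event for load-balancer: 01/Nov/2024:11:14:52
3. Calculate duration: 01/Nov/2024:11:14:52 - 01/Nov/2024:11:11:00 = 232 seconds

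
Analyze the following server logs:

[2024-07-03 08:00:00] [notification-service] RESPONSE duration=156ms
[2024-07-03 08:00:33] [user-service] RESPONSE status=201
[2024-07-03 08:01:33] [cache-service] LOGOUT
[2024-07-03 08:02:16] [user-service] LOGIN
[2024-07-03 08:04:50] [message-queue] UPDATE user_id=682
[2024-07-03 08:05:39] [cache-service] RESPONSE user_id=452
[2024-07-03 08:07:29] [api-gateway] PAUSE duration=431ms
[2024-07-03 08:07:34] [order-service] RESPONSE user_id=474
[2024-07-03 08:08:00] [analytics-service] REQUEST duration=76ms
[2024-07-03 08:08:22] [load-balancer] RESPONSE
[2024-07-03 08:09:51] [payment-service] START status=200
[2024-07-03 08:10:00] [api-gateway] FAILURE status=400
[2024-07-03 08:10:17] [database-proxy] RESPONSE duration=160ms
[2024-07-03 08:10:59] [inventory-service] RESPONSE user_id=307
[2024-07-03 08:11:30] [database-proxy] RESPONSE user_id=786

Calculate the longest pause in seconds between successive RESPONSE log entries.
306

To find the longest gap:

1. Extract all RESPONSE events in chronological order
2. Calculate time differences between consecutive events
3. Find the maximum difference
4. Longest gap: 306 seconds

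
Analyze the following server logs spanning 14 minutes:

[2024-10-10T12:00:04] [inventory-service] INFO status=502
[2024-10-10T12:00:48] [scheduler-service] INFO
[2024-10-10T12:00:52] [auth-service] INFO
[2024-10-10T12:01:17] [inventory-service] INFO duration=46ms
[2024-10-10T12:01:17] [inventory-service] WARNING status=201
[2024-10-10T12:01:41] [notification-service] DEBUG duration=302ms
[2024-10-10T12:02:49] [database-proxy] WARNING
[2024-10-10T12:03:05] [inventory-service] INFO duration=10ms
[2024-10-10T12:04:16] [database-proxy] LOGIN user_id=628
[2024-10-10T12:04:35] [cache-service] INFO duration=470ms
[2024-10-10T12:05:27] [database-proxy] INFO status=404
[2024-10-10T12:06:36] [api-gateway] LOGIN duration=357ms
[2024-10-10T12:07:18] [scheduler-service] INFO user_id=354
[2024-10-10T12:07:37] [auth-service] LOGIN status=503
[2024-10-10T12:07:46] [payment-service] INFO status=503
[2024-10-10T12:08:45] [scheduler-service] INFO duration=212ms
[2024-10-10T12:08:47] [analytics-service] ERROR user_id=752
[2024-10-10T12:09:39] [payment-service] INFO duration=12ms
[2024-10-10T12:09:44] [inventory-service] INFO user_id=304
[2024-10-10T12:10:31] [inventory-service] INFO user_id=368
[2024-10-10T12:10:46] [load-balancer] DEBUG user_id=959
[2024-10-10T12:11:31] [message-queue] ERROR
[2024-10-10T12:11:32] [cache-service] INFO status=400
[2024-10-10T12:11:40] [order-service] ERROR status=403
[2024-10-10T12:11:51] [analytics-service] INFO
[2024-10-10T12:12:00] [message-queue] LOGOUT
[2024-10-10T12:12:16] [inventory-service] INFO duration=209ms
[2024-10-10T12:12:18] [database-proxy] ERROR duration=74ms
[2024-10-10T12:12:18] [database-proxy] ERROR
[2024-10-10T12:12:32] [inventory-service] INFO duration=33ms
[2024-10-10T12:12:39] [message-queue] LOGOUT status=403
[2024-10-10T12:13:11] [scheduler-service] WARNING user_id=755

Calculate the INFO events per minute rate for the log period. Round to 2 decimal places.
1.21

To calculate the rate:

1. Count total INFO events: 17
2. Total time period: 14 minutes
3. Rate = 17 / 14 = 1.21 events per minute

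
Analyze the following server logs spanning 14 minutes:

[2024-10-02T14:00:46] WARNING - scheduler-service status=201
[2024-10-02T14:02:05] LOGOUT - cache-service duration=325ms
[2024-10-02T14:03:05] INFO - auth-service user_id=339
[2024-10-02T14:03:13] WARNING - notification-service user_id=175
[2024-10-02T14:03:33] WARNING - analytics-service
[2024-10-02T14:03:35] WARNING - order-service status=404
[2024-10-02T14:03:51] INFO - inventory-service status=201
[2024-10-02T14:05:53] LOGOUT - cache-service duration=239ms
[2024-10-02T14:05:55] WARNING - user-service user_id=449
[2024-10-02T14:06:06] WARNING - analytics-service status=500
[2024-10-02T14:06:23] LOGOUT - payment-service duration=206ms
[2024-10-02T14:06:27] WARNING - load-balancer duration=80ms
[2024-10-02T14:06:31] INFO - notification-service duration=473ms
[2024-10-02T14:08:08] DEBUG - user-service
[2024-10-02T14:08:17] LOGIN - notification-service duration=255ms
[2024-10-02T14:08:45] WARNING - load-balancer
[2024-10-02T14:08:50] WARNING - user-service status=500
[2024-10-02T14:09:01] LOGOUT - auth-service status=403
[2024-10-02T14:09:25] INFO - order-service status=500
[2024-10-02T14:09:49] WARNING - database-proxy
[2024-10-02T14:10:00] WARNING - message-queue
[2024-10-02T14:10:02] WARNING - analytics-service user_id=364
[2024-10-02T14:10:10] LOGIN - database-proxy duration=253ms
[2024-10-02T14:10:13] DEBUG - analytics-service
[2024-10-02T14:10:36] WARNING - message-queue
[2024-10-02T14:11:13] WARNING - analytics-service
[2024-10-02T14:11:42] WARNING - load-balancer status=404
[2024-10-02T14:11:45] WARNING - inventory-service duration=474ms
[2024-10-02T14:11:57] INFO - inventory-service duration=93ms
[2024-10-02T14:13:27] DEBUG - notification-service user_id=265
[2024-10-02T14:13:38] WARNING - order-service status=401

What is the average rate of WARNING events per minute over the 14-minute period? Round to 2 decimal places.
1.21

To calculate the rate:

1. Count total WARNING events: 17
2. Total time period: 14 minutes
3. Rate = 17 / 14 = 1.21 events per minute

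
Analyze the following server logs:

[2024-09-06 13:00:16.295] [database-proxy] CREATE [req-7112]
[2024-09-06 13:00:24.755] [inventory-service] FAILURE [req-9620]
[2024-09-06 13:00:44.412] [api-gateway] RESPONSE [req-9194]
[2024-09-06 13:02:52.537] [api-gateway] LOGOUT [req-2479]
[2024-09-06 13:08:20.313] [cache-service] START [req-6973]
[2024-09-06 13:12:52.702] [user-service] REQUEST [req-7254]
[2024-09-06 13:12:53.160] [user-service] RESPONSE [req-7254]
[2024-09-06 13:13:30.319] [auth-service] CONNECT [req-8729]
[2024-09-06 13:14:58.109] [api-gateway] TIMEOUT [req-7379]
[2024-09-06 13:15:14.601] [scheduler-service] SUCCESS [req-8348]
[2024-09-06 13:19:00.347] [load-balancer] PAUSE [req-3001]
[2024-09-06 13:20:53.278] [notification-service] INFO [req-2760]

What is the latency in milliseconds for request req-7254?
458

To calculate latency:

1. Find REQUEST with id req-7254: 2024-09-06 13:12:52.702
2. Find RESPONSE with id req-7254: 2024-09-06 13:12:53.160
3. Latency: 2024-09-06 13:12:53.160 - 2024-09-06 13:12:52.702 = 458ms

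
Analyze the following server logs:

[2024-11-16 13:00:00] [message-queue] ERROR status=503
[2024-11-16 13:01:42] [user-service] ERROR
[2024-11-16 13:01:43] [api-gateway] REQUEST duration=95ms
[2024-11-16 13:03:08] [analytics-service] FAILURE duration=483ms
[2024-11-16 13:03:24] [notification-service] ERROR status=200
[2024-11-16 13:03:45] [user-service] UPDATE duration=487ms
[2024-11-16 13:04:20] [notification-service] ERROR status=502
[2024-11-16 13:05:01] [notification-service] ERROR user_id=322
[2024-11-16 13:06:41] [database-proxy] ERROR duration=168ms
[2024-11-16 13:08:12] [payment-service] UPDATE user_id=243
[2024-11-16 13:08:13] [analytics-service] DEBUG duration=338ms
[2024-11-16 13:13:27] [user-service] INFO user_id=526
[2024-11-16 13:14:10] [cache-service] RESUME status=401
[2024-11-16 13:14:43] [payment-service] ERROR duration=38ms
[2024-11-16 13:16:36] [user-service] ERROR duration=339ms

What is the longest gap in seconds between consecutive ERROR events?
482

To find the longest gap:

1. Extract all ERROR events in chronological order
2. Calculate time differences between consecutive events
3. Find the maximum difference
4. Longest gap: 482 seconds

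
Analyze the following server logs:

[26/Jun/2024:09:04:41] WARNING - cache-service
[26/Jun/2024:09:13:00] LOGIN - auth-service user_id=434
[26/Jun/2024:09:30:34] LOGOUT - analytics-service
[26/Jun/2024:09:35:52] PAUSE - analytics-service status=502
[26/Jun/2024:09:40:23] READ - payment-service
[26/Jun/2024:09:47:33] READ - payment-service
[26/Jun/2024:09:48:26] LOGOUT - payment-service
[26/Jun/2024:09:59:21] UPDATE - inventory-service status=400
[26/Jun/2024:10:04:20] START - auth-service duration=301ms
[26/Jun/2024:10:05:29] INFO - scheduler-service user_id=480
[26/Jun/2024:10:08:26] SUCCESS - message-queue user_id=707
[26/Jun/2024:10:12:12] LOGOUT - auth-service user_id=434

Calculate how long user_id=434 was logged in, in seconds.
3552

To calculate session duration:

1. Find LOGIN event for user_id=434: 26/Jun/2024:09:13:00
2. Find LOGOUT event for user_id=434: 26/Jun/2024:10:12:12
3. Session duration: 26/Jun/2024:10:12:12 - 26/Jun/2024:09:13:00 = 3552 seconds (59 minutes)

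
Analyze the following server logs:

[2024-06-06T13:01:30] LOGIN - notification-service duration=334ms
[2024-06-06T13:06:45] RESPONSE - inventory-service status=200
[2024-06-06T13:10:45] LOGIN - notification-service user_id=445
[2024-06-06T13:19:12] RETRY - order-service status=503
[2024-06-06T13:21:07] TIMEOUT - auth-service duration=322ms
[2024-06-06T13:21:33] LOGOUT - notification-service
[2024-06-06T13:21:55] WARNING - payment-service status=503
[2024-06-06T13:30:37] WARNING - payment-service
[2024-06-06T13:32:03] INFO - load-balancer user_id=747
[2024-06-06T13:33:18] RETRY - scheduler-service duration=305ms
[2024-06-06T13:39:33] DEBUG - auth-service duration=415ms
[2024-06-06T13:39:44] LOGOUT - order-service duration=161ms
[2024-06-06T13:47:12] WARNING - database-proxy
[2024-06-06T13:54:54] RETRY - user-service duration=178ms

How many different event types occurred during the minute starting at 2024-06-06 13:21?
3

To count unique event types:

1. Filter events in the minute starting at 2024-06-06 13:21
2. Extract event types from matching entries
3. Count unique types: 3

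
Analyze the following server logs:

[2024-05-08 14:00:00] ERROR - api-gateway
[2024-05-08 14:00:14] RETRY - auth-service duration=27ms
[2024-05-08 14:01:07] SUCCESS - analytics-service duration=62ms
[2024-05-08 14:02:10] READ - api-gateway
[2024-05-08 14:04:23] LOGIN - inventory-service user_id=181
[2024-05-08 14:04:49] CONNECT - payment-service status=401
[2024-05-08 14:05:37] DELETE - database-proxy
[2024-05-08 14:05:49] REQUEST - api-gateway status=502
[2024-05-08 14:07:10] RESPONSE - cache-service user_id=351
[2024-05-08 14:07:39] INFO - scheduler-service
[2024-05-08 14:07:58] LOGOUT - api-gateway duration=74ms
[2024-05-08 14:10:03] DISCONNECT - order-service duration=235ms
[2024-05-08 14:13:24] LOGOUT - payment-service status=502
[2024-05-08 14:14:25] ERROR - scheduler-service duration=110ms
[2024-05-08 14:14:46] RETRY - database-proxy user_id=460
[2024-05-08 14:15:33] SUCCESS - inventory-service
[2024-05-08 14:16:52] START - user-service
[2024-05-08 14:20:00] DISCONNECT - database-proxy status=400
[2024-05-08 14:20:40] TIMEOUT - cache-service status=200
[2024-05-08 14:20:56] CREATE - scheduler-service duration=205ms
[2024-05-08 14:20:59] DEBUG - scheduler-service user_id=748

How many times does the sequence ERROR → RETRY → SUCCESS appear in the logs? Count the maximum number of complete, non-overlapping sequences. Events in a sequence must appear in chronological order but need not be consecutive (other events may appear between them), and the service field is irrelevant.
2

To count sequences:

1. Look for pattern: ERROR → RETRY → SUCCESS
2. Greedily scan the log in chronological order, matching each sequence element in turn (ignoring service)
3. Each time the full pattern completes, increment the count and restart matching from the next event
4. Complete non-overlapping sequences found: 2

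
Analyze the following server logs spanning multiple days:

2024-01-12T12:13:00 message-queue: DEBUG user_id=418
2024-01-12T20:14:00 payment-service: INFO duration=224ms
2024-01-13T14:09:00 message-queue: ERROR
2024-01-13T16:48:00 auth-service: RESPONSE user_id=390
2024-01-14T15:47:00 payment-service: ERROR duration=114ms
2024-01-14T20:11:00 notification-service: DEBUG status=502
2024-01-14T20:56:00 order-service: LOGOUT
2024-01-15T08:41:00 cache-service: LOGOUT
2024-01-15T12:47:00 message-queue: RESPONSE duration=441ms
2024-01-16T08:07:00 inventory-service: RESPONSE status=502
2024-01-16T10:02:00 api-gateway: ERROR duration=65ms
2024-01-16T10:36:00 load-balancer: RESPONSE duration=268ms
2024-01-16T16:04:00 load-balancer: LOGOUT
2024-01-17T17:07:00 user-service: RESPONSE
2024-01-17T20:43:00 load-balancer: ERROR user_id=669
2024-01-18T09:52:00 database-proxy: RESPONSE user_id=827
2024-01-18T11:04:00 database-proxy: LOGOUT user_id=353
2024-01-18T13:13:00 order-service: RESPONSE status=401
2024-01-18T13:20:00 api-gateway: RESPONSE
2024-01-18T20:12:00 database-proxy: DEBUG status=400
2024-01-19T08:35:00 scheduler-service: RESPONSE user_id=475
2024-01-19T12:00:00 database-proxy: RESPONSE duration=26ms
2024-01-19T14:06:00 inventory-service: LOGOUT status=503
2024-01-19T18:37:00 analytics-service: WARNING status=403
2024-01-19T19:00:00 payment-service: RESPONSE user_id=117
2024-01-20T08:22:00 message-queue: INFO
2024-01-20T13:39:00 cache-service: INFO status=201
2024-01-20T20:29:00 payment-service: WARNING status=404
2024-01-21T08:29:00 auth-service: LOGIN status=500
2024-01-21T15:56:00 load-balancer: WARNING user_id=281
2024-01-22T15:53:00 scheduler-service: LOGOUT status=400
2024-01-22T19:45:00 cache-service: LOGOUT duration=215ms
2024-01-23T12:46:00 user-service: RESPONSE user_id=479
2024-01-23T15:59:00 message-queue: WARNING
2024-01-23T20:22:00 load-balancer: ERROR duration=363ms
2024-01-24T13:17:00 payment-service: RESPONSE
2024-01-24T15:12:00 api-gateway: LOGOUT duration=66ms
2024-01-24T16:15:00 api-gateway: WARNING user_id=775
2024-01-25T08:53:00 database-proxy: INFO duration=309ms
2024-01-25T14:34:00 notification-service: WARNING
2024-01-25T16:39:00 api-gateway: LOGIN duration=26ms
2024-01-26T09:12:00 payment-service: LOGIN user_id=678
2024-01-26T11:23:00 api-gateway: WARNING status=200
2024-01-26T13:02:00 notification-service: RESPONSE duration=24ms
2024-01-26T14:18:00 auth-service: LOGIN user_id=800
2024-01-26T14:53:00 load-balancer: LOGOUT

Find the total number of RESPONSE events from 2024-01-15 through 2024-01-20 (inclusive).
10

To filter by date range:

1. Date range: 2024-01-15 through 2024-01-20, both dates inclusive
2. Filter for RESPONSE events whose date falls in this range
3. Count matching events: 10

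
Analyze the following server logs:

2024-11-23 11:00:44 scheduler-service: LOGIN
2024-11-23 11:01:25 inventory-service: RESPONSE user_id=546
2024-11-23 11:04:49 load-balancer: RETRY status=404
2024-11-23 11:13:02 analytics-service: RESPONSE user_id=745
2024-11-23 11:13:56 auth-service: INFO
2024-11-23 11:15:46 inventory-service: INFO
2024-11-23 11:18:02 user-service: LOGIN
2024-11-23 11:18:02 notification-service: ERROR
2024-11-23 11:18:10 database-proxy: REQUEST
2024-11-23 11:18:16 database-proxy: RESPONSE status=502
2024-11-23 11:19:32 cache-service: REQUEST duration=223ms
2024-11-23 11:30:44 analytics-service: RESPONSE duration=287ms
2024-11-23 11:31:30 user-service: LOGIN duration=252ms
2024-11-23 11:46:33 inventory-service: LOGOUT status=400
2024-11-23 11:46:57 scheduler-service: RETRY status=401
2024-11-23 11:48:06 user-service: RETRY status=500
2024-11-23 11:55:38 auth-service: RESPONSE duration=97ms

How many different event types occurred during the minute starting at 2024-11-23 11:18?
4

To count unique event types:

1. Filter events in the minute starting at 2024-11-23 11:18
2. Extract event types from matching entries
3. Count unique types: 4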